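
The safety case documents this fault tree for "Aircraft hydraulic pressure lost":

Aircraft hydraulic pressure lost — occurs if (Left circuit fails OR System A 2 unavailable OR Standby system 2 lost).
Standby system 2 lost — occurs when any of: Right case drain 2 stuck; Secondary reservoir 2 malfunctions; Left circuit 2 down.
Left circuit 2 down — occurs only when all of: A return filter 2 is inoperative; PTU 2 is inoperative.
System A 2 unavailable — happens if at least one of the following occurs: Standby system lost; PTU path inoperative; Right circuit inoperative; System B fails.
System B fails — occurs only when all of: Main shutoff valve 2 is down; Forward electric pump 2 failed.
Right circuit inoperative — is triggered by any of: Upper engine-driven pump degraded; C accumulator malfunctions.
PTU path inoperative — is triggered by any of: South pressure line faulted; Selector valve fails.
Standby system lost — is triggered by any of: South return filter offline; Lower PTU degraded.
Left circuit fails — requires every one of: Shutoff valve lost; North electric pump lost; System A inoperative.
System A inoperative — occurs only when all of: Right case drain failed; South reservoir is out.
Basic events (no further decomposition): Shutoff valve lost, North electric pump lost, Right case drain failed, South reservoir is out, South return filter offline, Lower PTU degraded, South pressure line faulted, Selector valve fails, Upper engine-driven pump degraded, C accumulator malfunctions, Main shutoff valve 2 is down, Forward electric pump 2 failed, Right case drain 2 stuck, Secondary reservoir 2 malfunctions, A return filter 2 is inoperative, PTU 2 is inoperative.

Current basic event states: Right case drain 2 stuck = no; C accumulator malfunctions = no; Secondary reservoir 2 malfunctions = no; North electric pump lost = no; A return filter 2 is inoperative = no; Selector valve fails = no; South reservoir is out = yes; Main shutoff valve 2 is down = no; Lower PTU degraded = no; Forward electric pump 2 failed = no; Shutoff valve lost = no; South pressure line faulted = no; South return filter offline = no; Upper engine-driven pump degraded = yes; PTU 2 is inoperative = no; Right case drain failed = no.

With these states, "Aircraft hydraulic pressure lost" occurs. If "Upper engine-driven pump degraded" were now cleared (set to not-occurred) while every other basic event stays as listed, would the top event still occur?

No

Counterfactual: set "Upper engine-driven pump degraded" to not occurred.
System A inoperative [AND]: Right case drain failed=not, South reservoir is out=occurs → not all inputs occur → does not occur.
Left circuit fails [AND]: Shutoff valve lost=not, North electric pump lost=not, System A inoperative=not → not all inputs occur → does not occur.
Standby system lost [OR]: South return filter offline=not, Lower PTU degraded=not → no input occurs → does not occur.
PTU path inoperative [OR]: South pressure line faulted=not, Selector valve fails=not → no input occurs → does not occur.
Right circuit inoperative [OR]: Upper engine-driven pump degraded=not, C accumulator malfunctions=not → no input occurs → does not occur.
System B fails [AND]: Main shutoff valve 2 is down=not, Forward electric pump 2 failed=not → not all inputs occur → does not occur.
System A 2 unavailable [OR]: Standby system lost=not, PTU path inoperative=not, Right circuit inoperative=not, System B fails=not → no input occurs → does not occur.
Left circuit 2 down [AND]: A return filter 2 is inoperative=not, PTU 2 is inoperative=not → not all inputs occur → does not occur.
Standby system 2 lost [OR]: Right case drain 2 stuck=not, Secondary reservoir 2 malfunctions=not, Left circuit 2 down=not → no input occurs → does not occur.
Aircraft hydraulic pressure lost [OR]: Left circuit fails=not, System A 2 unavailable=not, Standby system 2 lost=not → no input occurs → does not occur.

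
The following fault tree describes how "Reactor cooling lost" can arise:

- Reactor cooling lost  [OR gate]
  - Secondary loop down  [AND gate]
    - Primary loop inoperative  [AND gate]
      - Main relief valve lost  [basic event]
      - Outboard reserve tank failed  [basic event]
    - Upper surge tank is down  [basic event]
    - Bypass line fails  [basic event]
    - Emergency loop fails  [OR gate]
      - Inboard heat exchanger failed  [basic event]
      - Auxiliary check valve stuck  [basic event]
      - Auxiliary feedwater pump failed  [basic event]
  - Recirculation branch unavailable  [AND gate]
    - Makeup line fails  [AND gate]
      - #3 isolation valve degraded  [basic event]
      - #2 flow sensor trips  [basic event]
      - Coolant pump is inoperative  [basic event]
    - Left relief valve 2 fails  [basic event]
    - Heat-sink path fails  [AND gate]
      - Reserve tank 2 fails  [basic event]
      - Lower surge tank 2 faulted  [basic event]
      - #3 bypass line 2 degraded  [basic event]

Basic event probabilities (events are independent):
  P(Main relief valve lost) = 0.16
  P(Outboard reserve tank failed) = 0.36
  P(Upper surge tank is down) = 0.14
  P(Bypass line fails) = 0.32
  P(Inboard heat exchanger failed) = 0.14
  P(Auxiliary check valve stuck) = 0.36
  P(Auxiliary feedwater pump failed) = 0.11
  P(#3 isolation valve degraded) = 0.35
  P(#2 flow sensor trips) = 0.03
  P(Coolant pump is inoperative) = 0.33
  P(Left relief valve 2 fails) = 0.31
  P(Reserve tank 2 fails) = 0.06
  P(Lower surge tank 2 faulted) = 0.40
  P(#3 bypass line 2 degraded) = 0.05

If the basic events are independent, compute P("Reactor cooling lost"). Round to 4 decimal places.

0.0013

P(Primary loop inoperative) [AND] = 0.16 × 0.36 = 0.057600
P(Emergency loop fails) [OR] = 1 − (1−0.14) × (1−0.36) × (1−0.11) = 0.510144
P(Secondary loop down) [AND] = 0.057600 × 0.14 × 0.32 × 0.510144 = 0.001316
P(Makeup line fails) [AND] = 0.35 × 0.03 × 0.33 = 0.003465
P(Heat-sink path fails) [AND] = 0.06 × 0.40 × 0.05 = 0.001200
P(Recirculation branch unavailable) [AND] = 0.003465 × 0.31 × 0.001200 = 0.000001
P(Reactor cooling lost) [OR] = 1 − (1−0.001316) × (1−0.000001) = 0.001317
Rounded to 4 decimal places: P(Reactor cooling lost) ≈ 0.0013.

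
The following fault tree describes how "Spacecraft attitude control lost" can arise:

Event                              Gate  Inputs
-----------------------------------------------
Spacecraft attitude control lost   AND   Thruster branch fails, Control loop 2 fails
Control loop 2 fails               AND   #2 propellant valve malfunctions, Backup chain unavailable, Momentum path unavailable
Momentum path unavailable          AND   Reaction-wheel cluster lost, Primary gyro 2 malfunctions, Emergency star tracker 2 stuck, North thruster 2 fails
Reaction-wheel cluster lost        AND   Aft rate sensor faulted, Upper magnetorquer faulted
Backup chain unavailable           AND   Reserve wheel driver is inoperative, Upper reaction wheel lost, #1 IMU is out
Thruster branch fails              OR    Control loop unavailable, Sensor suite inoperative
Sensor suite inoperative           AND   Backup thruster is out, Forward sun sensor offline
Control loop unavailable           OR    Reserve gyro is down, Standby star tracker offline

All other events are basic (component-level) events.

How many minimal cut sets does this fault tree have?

3

Control loop unavailable [OR]: union of children's cut sets → 2 cut set(s).
Sensor suite inoperative [AND]: one cut set from each child combined → 1 × 1 = 1 cut set(s).
Thruster branch fails [OR]: union of children's cut sets → 3 cut set(s).
Backup chain unavailable [AND]: one cut set from each child combined → 1 × 1 × 1 = 1 cut set(s).
Reaction-wheel cluster lost [AND]: one cut set from each child combined → 1 × 1 = 1 cut set(s).
Momentum path unavailable [AND]: one cut set from each child combined → 1 × 1 × 1 × 1 = 1 cut set(s).
Control loop 2 fails [AND]: one cut set from each child combined → 1 × 1 × 1 = 1 cut set(s).
Spacecraft attitude control lost [AND]: one cut set from each child combined → 3 × 1 = 3 cut set(s).
Minimal cut sets: {#1 IMU is out, #2 propellant valve malfunctions, Aft rate sensor faulted, Emergency star tracker 2 stuck, North thruster 2 fails, Primary gyro 2 malfunctions, Reserve gyro is down, Reserve wheel driver is inoperative, Upper magnetorquer faulted, Upper reaction wheel lost}; {#1 IMU is out, #2 propellant valve malfunctions, Aft rate sensor faulted, Emergency star tracker 2 stuck, North thruster 2 fails, Primary gyro 2 malfunctions, Reserve wheel driver is inoperative, Standby star tracker offline, Upper magnetorquer faulted, Upper reaction wheel lost}; {#1 IMU is out, #2 propellant valve malfunctions, Aft rate sensor faulted, Backup thruster is out, Emergency star tracker 2 stuck, Forward sun sensor offline, North thruster 2 fails, Primary gyro 2 malfunctions, Reserve wheel driver is inoperative, Upper magnetorquer faulted, Upper reaction wheel lost}.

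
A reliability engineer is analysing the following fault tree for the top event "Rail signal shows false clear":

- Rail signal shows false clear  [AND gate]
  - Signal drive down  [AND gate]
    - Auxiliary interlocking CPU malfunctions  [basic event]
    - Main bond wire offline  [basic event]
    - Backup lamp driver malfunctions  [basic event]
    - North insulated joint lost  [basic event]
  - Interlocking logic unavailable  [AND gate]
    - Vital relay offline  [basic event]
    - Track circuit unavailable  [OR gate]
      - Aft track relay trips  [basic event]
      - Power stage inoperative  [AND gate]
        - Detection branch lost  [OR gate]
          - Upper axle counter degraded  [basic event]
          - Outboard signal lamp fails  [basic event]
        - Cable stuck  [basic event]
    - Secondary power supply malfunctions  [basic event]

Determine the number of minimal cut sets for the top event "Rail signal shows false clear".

3

Signal drive down [AND]: one cut set from each child combined → 1 × 1 × 1 × 1 = 1 cut set(s).
Detection branch lost [OR]: union of children's cut sets → 2 cut set(s).
Power stage inoperative [AND]: one cut set from each child combined → 2 × 1 = 2 cut set(s).
Track circuit unavailable [OR]: union of children's cut sets → 3 cut set(s).
Interlocking logic unavailable [AND]: one cut set from each child combined → 1 × 3 × 1 = 3 cut set(s).
Rail signal shows false clear [AND]: one cut set from each child combined → 1 × 3 = 3 cut set(s).
Minimal cut sets: {Aft track relay trips, Auxiliary interlocking CPU malfunctions, Backup lamp driver malfunctions, Main bond wire offline, North insulated joint lost, Secondary power supply malfunctions, Vital relay offline}; {Auxiliary interlocking CPU malfunctions, Backup lamp driver malfunctions, Cable stuck, Main bond wire offline, North insulated joint lost, Secondary power supply malfunctions, Upper axle counter degraded, Vital relay offline}; {Auxiliary interlocking CPU malfunctions, Backup lamp driver malfunctions, Cable stuck, Main bond wire offline, North insulated joint lost, Outboard signal lamp fails, Secondary power supply malfunctions, Vital relay offline}.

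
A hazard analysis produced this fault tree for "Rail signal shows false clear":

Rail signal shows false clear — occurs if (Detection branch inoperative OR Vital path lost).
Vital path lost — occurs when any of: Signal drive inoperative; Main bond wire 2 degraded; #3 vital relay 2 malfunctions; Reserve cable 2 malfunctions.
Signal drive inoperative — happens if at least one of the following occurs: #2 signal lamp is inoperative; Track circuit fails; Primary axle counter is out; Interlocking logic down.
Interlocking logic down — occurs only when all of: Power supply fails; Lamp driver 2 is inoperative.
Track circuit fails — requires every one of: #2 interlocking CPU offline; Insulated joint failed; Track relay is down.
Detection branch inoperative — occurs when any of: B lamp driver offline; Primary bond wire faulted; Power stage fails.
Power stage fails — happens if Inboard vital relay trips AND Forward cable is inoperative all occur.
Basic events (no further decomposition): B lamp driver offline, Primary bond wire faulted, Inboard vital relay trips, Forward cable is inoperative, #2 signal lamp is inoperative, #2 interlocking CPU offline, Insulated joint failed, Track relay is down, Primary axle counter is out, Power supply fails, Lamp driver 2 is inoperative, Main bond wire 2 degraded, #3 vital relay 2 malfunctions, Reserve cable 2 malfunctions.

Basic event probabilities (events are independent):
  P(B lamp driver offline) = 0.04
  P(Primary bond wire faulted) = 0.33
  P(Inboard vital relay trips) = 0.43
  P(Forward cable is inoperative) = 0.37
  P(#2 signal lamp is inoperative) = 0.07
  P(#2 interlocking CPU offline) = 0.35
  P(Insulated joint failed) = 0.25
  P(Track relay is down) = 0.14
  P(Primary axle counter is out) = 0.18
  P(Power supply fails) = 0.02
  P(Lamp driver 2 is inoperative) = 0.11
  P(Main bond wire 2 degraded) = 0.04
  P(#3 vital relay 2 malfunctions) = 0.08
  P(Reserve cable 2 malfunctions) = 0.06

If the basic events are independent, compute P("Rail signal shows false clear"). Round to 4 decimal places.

P(Power stage fails) [AND] = 0.43 × 0.37 = 0.159100
P(Detection branch inoperative) [OR] = 1 − (1−0.04) × (1−0.33) × (1−0.159100) = 0.459133
P(Track circuit fails) [AND] = 0.35 × 0.25 × 0.14 = 0.012250
P(Interlocking logic down) [AND] = 0.02 × 0.11 = 0.002200
P(Signal drive inoperative) [OR] = 1 − (1−0.07) × (1−0.012250) × (1−0.18) × (1−0.002200) = 0.248399
P(Vital path lost) [OR] = 1 − (1−0.248399) × (1−0.04) × (1−0.08) × (1−0.06) = 0.376015
P(Rail signal shows false clear) [OR] = 1 − (1−0.459133) × (1−0.376015) = 0.662507
Rounded to 4 decimal places: P(Rail signal shows false clear) ≈ 0.6625.

0.6625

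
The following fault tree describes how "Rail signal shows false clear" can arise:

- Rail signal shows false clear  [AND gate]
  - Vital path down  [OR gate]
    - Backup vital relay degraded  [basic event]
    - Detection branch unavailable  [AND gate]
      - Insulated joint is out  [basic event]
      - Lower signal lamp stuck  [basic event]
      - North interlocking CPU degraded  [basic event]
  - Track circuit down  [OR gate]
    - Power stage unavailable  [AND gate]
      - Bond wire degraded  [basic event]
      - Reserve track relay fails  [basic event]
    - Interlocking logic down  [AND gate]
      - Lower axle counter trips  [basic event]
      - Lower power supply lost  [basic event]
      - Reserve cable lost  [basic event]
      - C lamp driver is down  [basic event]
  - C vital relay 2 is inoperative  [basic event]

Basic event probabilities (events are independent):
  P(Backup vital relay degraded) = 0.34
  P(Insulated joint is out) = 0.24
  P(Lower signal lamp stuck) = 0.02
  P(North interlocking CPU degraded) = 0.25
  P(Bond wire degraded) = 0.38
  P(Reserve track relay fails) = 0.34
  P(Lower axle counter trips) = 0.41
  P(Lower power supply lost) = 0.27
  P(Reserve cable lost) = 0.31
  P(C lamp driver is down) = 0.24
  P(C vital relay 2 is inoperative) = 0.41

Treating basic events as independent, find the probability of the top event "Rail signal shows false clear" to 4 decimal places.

P(Detection branch unavailable) [AND] = 0.24 × 0.02 × 0.25 = 0.001200
P(Vital path down) [OR] = 1 − (1−0.34) × (1−0.001200) = 0.340792
P(Power stage unavailable) [AND] = 0.38 × 0.34 = 0.129200
P(Interlocking logic down) [AND] = 0.41 × 0.27 × 0.31 × 0.24 = 0.008236
P(Track circuit down) [OR] = 1 − (1−0.129200) × (1−0.008236) = 0.136372
P(Rail signal shows false clear) [AND] = 0.340792 × 0.136372 × 0.41 = 0.019055
Rounded to 4 decimal places: P(Rail signal shows false clear) ≈ 0.0191.

0.0191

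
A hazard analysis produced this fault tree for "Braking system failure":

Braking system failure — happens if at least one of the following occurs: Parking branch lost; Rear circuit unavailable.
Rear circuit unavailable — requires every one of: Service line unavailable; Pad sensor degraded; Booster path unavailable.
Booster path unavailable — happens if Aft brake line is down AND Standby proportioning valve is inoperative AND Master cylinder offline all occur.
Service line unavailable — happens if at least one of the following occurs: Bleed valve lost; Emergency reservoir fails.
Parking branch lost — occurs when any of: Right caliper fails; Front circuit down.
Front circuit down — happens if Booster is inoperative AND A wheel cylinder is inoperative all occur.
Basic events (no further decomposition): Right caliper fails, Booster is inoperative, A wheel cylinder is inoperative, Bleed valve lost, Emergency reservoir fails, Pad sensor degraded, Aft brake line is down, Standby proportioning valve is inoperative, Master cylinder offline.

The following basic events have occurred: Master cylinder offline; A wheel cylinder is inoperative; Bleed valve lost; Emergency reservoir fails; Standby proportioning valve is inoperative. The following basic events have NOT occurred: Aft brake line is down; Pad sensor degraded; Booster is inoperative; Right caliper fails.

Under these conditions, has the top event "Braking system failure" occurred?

Front circuit down [AND]: Booster is inoperative=not, A wheel cylinder is inoperative=occurs → not all inputs occur → does not occur.
Parking branch lost [OR]: Right caliper fails=not, Front circuit down=not → no input occurs → does not occur.
Service line unavailable [OR]: Bleed valve lost=occurs, Emergency reservoir fails=occurs → at least one input occurs → occurs.
Booster path unavailable [AND]: Aft brake line is down=not, Standby proportioning valve is inoperative=occurs, Master cylinder offline=occurs → not all inputs occur → does not occur.
Rear circuit unavailable [AND]: Service line unavailable=occurs, Pad sensor degraded=not, Booster path unavailable=not → not all inputs occur → does not occur.
Braking system failure [OR]: Parking branch lost=not, Rear circuit unavailable=not → no input occurs → does not occur.

No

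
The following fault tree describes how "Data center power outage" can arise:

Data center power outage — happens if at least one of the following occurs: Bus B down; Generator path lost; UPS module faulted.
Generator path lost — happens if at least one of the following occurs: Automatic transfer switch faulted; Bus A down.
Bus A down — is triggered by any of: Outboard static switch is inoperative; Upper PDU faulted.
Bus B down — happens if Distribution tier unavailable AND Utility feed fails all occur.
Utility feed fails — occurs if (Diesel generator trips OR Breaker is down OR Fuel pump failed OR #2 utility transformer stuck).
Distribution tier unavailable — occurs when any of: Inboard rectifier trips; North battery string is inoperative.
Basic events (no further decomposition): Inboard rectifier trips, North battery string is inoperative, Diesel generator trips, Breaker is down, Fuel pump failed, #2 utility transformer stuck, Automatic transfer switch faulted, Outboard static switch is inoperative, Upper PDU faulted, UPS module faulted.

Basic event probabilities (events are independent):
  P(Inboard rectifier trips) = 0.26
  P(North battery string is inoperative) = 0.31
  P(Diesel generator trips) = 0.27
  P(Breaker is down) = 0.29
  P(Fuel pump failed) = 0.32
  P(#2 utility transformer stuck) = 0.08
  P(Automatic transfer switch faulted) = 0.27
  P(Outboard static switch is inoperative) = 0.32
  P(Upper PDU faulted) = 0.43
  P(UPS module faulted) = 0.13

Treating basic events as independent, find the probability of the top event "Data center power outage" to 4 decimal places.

0.8352

P(Distribution tier unavailable) [OR] = 1 − (1−0.26) × (1−0.31) = 0.489400
P(Utility feed fails) [OR] = 1 − (1−0.27) × (1−0.29) × (1−0.32) × (1−0.08) = 0.675752
P(Bus B down) [AND] = 0.489400 × 0.675752 = 0.330713
P(Bus A down) [OR] = 1 − (1−0.32) × (1−0.43) = 0.612400
P(Generator path lost) [OR] = 1 − (1−0.27) × (1−0.612400) = 0.717052
P(Data center power outage) [OR] = 1 − (1−0.330713) × (1−0.717052) × (1−0.13) = 0.835245
Rounded to 4 decimal places: P(Data center power outage) ≈ 0.8352.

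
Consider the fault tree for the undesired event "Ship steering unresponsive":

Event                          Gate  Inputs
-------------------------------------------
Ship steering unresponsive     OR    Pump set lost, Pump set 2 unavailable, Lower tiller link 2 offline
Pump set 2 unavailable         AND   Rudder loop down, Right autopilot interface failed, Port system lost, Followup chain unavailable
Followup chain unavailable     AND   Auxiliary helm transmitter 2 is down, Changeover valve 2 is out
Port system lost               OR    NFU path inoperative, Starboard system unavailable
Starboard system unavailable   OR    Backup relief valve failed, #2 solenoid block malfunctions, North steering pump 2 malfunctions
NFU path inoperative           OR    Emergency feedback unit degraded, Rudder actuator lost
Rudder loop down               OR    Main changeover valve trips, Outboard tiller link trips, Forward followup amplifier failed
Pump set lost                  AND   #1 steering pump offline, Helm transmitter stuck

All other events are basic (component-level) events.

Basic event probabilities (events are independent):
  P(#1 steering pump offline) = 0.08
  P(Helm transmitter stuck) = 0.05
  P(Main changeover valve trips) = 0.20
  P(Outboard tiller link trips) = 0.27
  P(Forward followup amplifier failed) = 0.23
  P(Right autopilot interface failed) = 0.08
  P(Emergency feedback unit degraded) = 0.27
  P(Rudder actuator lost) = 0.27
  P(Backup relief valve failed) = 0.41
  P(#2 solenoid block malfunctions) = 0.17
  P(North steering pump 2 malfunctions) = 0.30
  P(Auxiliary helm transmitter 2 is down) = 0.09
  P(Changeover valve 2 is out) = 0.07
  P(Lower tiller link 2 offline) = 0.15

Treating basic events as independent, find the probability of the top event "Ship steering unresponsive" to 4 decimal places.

0.1536

P(Pump set lost) [AND] = 0.08 × 0.05 = 0.004000
P(Rudder loop down) [OR] = 1 − (1−0.20) × (1−0.27) × (1−0.23) = 0.550320
P(NFU path inoperative) [OR] = 1 − (1−0.27) × (1−0.27) = 0.467100
P(Starboard system unavailable) [OR] = 1 − (1−0.41) × (1−0.17) × (1−0.30) = 0.657210
P(Port system lost) [OR] = 1 − (1−0.467100) × (1−0.657210) = 0.817327
P(Followup chain unavailable) [AND] = 0.09 × 0.07 = 0.006300
P(Pump set 2 unavailable) [AND] = 0.550320 × 0.08 × 0.817327 × 0.006300 = 0.000227
P(Ship steering unresponsive) [OR] = 1 − (1−0.004000) × (1−0.000227) × (1−0.15) = 0.153592
Rounded to 4 decimal places: P(Ship steering unresponsive) ≈ 0.1536.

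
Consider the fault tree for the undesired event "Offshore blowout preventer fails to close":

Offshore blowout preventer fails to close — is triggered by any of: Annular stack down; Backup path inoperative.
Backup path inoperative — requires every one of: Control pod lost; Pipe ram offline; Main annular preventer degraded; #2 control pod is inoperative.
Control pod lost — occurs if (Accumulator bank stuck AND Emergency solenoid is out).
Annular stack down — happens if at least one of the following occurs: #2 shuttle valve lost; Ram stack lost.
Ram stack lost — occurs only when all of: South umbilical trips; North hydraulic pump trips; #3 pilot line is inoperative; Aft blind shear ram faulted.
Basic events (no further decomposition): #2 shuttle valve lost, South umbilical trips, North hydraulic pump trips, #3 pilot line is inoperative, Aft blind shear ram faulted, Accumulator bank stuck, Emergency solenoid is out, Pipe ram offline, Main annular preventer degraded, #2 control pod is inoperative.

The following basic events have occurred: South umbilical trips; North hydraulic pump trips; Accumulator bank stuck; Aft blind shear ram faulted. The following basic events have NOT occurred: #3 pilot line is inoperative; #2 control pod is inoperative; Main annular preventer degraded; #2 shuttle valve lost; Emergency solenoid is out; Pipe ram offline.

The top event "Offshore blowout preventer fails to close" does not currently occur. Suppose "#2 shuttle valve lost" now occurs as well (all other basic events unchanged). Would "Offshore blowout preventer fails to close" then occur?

Counterfactual: set "#2 shuttle valve lost" to occurred.
Ram stack lost [AND]: South umbilical trips=occurs, North hydraulic pump trips=occurs, #3 pilot line is inoperative=not, Aft blind shear ram faulted=occurs → not all inputs occur → does not occur.
Annular stack down [OR]: #2 shuttle valve lost=occurs, Ram stack lost=not → at least one input occurs → occurs.
Control pod lost [AND]: Accumulator bank stuck=occurs, Emergency solenoid is out=not → not all inputs occur → does not occur.
Backup path inoperative [AND]: Control pod lost=not, Pipe ram offline=not, Main annular preventer degraded=not, #2 control pod is inoperative=not → not all inputs occur → does not occur.
Offshore blowout preventer fails to close [OR]: Annular stack down=occurs, Backup path inoperative=not → at least one input occurs → occurs.

Yes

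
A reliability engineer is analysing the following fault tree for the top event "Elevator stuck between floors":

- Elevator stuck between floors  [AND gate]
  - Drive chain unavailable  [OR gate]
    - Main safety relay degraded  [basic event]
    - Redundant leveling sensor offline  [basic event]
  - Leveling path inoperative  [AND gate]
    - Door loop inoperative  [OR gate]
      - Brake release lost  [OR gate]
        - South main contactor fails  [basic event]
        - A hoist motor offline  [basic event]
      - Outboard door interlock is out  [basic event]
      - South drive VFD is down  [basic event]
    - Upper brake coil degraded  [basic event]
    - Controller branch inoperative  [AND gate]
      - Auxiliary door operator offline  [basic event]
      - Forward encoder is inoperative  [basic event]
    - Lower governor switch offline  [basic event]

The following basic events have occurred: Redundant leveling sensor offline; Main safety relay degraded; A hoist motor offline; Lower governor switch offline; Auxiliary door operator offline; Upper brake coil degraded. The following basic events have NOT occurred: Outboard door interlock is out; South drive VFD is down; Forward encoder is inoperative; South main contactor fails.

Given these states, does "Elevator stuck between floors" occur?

Drive chain unavailable [OR]: Main safety relay degraded=occurs, Redundant leveling sensor offline=occurs → at least one input occurs → occurs.
Brake release lost [OR]: South main contactor fails=not, A hoist motor offline=occurs → at least one input occurs → occurs.
Door loop inoperative [OR]: Brake release lost=occurs, Outboard door interlock is out=not, South drive VFD is down=not → at least one input occurs → occurs.
Controller branch inoperative [AND]: Auxiliary door operator offline=occurs, Forward encoder is inoperative=not → not all inputs occur → does not occur.
Leveling path inoperative [AND]: Door loop inoperative=occurs, Upper brake coil degraded=occurs, Controller branch inoperative=not, Lower governor switch offline=occurs → not all inputs occur → does not occur.
Elevator stuck between floors [AND]: Drive chain unavailable=occurs, Leveling path inoperative=not → not all inputs occur → does not occur.

No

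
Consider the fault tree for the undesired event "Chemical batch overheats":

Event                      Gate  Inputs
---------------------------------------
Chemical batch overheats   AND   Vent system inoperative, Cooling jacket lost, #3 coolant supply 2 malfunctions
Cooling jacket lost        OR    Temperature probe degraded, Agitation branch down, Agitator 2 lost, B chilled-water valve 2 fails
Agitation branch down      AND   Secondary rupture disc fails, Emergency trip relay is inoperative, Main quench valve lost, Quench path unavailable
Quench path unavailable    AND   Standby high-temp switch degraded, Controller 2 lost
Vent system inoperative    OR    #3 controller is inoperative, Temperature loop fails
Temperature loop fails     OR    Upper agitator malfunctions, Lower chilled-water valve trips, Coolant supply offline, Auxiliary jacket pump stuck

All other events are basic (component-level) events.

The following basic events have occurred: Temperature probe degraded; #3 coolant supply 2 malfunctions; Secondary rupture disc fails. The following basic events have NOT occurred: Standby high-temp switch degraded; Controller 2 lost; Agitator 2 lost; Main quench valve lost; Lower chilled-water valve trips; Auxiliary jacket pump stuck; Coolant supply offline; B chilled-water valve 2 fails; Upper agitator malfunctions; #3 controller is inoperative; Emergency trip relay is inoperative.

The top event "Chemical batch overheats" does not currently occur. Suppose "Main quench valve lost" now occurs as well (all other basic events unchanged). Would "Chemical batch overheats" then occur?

Counterfactual: set "Main quench valve lost" to occurred.
Temperature loop fails [OR]: Upper agitator malfunctions=not, Lower chilled-water valve trips=not, Coolant supply offline=not, Auxiliary jacket pump stuck=not → no input occurs → does not occur.
Vent system inoperative [OR]: #3 controller is inoperative=not, Temperature loop fails=not → no input occurs → does not occur.
Quench path unavailable [AND]: Standby high-temp switch degraded=not, Controller 2 lost=not → not all inputs occur → does not occur.
Agitation branch down [AND]: Secondary rupture disc fails=occurs, Emergency trip relay is inoperative=not, Main quench valve lost=occurs, Quench path unavailable=not → not all inputs occur → does not occur.
Cooling jacket lost [OR]: Temperature probe degraded=occurs, Agitation branch down=not, Agitator 2 lost=not, B chilled-water valve 2 fails=not → at least one input occurs → occurs.
Chemical batch overheats [AND]: Vent system inoperative=not, Cooling jacket lost=occurs, #3 coolant supply 2 malfunctions=occurs → not all inputs occur → does not occur.

No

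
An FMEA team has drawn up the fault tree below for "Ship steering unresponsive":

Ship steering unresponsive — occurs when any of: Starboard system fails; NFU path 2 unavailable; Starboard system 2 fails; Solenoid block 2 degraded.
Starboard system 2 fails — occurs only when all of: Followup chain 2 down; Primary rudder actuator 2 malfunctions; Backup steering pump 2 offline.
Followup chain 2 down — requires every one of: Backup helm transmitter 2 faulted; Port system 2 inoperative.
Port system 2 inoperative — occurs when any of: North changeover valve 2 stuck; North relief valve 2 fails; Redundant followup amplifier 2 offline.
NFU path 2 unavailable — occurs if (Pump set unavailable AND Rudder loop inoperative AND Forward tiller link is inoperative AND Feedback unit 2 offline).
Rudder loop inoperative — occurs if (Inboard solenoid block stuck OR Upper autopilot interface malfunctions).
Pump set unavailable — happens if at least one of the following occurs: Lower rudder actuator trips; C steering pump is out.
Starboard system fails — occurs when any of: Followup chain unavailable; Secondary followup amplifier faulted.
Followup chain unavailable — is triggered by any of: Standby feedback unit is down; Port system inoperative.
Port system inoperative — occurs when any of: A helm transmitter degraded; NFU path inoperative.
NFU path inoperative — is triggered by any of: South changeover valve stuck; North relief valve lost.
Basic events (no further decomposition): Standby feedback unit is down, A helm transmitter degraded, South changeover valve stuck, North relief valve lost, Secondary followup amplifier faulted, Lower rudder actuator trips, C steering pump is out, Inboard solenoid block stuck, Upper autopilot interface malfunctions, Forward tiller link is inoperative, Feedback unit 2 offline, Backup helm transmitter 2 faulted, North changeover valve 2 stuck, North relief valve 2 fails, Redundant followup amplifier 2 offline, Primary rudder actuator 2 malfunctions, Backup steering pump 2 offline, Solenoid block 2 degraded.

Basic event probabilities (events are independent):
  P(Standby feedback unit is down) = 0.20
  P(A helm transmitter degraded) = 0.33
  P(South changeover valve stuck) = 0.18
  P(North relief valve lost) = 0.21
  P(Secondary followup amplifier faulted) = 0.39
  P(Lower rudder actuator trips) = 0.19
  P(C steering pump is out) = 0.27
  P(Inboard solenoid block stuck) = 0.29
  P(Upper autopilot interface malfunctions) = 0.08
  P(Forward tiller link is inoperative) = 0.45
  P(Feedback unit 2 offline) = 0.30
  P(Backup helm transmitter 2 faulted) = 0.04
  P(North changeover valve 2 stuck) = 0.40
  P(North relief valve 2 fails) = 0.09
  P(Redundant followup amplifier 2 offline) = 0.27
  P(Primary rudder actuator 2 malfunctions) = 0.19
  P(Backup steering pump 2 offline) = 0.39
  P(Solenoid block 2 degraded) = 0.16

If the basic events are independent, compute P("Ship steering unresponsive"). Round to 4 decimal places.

0.8258

P(NFU path inoperative) [OR] = 1 − (1−0.18) × (1−0.21) = 0.352200
P(Port system inoperative) [OR] = 1 − (1−0.33) × (1−0.352200) = 0.565974
P(Followup chain unavailable) [OR] = 1 − (1−0.20) × (1−0.565974) = 0.652779
P(Starboard system fails) [OR] = 1 − (1−0.652779) × (1−0.39) = 0.788195
P(Pump set unavailable) [OR] = 1 − (1−0.19) × (1−0.27) = 0.408700
P(Rudder loop inoperative) [OR] = 1 − (1−0.29) × (1−0.08) = 0.346800
P(NFU path 2 unavailable) [AND] = 0.408700 × 0.346800 × 0.45 × 0.30 = 0.019135
P(Port system 2 inoperative) [OR] = 1 − (1−0.40) × (1−0.09) × (1−0.27) = 0.601420
P(Followup chain 2 down) [AND] = 0.04 × 0.601420 = 0.024057
P(Starboard system 2 fails) [AND] = 0.024057 × 0.19 × 0.39 = 0.001783
P(Ship steering unresponsive) [OR] = 1 − (1−0.788195) × (1−0.019135) × (1−0.001783) × (1−0.16) = 0.825799
Rounded to 4 decimal places: P(Ship steering unresponsive) ≈ 0.8258.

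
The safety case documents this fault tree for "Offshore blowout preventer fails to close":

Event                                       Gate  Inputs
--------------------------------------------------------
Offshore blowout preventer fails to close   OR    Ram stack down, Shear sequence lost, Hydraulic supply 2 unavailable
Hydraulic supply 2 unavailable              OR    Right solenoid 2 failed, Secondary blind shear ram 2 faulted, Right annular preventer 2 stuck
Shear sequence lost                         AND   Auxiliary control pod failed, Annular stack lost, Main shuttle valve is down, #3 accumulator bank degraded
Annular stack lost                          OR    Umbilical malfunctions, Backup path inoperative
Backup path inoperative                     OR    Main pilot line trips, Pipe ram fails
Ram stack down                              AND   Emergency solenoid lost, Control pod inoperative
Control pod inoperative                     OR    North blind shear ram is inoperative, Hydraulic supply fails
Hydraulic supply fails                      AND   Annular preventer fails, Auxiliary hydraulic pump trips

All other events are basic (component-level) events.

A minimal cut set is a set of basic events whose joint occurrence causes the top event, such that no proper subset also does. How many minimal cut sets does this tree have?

Hydraulic supply fails [AND]: one cut set from each child combined → 1 × 1 = 1 cut set(s).
Control pod inoperative [OR]: union of children's cut sets → 2 cut set(s).
Ram stack down [AND]: one cut set from each child combined → 1 × 2 = 2 cut set(s).
Backup path inoperative [OR]: union of children's cut sets → 2 cut set(s).
Annular stack lost [OR]: union of children's cut sets → 3 cut set(s).
Shear sequence lost [AND]: one cut set from each child combined → 1 × 3 × 1 × 1 = 3 cut set(s).
Hydraulic supply 2 unavailable [OR]: union of children's cut sets → 3 cut set(s).
Offshore blowout preventer fails to close [OR]: union of children's cut sets → 8 cut set(s).
Minimal cut sets: {Emergency solenoid lost, North blind shear ram is inoperative}; {Annular preventer fails, Auxiliary hydraulic pump trips, Emergency solenoid lost}; {#3 accumulator bank degraded, Auxiliary control pod failed, Main shuttle valve is down, Umbilical malfunctions}; {#3 accumulator bank degraded, Auxiliary control pod failed, Main pilot line trips, Main shuttle valve is down}; {#3 accumulator bank degraded, Auxiliary control pod failed, Main shuttle valve is down, Pipe ram fails}; {Right solenoid 2 failed}; {Secondary blind shear ram 2 faulted}; {Right annular preventer 2 stuck}.

8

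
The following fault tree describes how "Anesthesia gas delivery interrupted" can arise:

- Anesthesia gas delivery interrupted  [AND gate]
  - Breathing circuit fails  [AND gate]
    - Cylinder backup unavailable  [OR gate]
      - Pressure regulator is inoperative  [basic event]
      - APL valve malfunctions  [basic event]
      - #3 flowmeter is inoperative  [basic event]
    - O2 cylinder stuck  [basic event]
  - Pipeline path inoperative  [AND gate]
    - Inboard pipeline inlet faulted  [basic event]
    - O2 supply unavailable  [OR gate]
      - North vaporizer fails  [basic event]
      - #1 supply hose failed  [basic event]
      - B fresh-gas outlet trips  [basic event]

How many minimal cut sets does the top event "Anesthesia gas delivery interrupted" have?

9

Cylinder backup unavailable [OR]: union of children's cut sets → 3 cut set(s).
Breathing circuit fails [AND]: one cut set from each child combined → 3 × 1 = 3 cut set(s).
O2 supply unavailable [OR]: union of children's cut sets → 3 cut set(s).
Pipeline path inoperative [AND]: one cut set from each child combined → 1 × 3 = 3 cut set(s).
Anesthesia gas delivery interrupted [AND]: one cut set from each child combined → 3 × 3 = 9 cut set(s).
Minimal cut sets: {Inboard pipeline inlet faulted, North vaporizer fails, O2 cylinder stuck, Pressure regulator is inoperative}; {#1 supply hose failed, Inboard pipeline inlet faulted, O2 cylinder stuck, Pressure regulator is inoperative}; {B fresh-gas outlet trips, Inboard pipeline inlet faulted, O2 cylinder stuck, Pressure regulator is inoperative}; {APL valve malfunctions, Inboard pipeline inlet faulted, North vaporizer fails, O2 cylinder stuck}; {#1 supply hose failed, APL valve malfunctions, Inboard pipeline inlet faulted, O2 cylinder stuck}; {APL valve malfunctions, B fresh-gas outlet trips, Inboard pipeline inlet faulted, O2 cylinder stuck}; {#3 flowmeter is inoperative, Inboard pipeline inlet faulted, North vaporizer fails, O2 cylinder stuck}; {#1 supply hose failed, #3 flowmeter is inoperative, Inboard pipeline inlet faulted, O2 cylinder stuck}; {#3 flowmeter is inoperative, B fresh-gas outlet trips, Inboard pipeline inlet faulted, O2 cylinder stuck}.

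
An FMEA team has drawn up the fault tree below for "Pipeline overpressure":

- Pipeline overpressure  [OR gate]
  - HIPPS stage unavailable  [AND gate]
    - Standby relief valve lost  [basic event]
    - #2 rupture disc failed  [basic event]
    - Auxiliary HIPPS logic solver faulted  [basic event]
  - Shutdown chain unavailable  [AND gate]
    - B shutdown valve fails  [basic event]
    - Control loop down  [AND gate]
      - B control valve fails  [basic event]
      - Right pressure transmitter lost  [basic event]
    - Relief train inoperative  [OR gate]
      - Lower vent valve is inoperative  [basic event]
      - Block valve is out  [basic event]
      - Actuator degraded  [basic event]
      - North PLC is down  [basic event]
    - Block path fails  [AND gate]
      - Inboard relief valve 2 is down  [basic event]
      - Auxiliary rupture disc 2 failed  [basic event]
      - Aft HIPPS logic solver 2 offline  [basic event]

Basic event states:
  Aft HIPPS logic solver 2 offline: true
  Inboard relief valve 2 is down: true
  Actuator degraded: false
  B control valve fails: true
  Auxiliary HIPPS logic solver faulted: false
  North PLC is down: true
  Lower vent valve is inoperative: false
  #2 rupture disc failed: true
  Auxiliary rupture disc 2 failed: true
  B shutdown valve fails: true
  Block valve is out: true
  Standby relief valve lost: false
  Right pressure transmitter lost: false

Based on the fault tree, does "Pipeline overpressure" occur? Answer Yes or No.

HIPPS stage unavailable [AND]: Standby relief valve lost=not, #2 rupture disc failed=occurs, Auxiliary HIPPS logic solver faulted=not → not all inputs occur → does not occur.
Control loop down [AND]: B control valve fails=occurs, Right pressure transmitter lost=not → not all inputs occur → does not occur.
Relief train inoperative [OR]: Lower vent valve is inoperative=not, Block valve is out=occurs, Actuator degraded=not, North PLC is down=occurs → at least one input occurs → occurs.
Block path fails [AND]: Inboard relief valve 2 is down=occurs, Auxiliary rupture disc 2 failed=occurs, Aft HIPPS logic solver 2 offline=occurs → all inputs occur → occurs.
Shutdown chain unavailable [AND]: B shutdown valve fails=occurs, Control loop down=not, Relief train inoperative=occurs, Block path fails=occurs → not all inputs occur → does not occur.
Pipeline overpressure [OR]: HIPPS stage unavailable=not, Shutdown chain unavailable=not → no input occurs → does not occur.

No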